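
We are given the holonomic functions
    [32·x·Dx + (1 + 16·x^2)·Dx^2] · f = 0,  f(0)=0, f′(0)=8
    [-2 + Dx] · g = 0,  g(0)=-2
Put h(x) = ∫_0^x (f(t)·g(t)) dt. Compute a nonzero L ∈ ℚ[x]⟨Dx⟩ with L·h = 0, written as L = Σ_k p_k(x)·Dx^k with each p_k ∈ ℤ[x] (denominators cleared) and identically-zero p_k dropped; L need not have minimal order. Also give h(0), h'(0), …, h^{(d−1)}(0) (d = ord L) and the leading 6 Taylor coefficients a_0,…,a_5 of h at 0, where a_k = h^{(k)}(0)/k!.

L = (4 - 64·x + 64·x^2)·Dx + (-4 + 32·x - 64·x^2)·Dx^2 + (1 + 16·x^2)·Dx^3  (order 3).
h: a_k = 0, 0, -8, -32/3, 40/3, 448/15, …
ICs: h(0) = 0, h′(0) = 0, h′′(0) = -16.

f: a_k = 0, 8, 0, -128/3, 0, 2048/5, …
g: a_k = -2, -4, -4, -8/3, -4/3, -8/15, …
L₀ := L_f ⊗_s L_g (sym. prod.), ord ≤ 2.
∫: right-multiply L₀ by Dx.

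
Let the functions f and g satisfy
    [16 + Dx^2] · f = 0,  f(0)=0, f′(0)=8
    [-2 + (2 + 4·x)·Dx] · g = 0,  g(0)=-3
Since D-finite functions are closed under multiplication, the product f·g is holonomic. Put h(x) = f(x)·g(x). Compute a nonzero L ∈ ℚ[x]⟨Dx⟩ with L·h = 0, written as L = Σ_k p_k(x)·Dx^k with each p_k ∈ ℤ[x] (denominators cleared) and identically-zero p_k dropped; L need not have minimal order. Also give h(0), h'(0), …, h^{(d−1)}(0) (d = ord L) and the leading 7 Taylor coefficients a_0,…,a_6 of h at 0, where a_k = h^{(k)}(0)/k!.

f: a_k = 0, 8, 0, -64/3, 0, 256/15, 0, …
g: a_k = -3, -3, 3/2, -3/2, 15/8, -21/8, 63/16, …
h₀=f·g: eliminate ⇒ L₀, order ≤ 2·1.
L = (19 + 64·x + 64·x^2) + (-2 - 4·x)·Dx + (1 + 4·x + 4·x^2)·Dx^2  (order 2).
h: a_k = 0, -24, -24, 76, 52, -341/5, -201/5, …
ICs: h(0) = 0, h′(0) = -24.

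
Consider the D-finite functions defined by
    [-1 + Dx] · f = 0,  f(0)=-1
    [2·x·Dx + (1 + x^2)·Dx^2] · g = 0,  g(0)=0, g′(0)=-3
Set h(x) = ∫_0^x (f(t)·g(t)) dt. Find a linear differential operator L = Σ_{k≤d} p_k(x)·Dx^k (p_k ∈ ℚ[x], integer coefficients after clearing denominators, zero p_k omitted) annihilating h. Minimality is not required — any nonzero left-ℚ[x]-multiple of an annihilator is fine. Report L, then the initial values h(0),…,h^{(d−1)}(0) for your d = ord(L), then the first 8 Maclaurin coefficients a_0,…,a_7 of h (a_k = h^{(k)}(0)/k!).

f: a_k = -1, -1, -1/2, -1/6, -1/24, -1/120, -1/720, -1/5040, …
g: a_k = 0, -3, 0, 1, 0, -3/5, 0, 3/7, …
h₀=f·g: eliminate ⇒ L₀, order ≤ 1·2.
∫: right-multiply L₀ by Dx.
L = (1 - 2·x + x^2)·Dx + (-2 + 2·x - 2·x^2)·Dx^2 + (1 + x^2)·Dx^3  (order 3).
h: a_k = 0, 0, 3/2, 1, 1/8, -1/10, 3/80, 11/168, …
ICs: h(0) = 0, h′(0) = 0, h′′(0) = 3.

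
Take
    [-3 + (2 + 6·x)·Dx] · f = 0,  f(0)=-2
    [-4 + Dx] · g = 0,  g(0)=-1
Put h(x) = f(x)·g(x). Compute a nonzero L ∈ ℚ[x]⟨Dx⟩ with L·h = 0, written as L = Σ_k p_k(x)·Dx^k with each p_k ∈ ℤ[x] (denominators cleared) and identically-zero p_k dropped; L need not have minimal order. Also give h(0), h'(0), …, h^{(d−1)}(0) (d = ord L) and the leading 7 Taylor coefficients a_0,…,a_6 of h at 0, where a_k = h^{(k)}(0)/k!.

f: a_k = -2, -3, 9/4, -27/8, 405/64, -1701/128, 15309/512, …
g: a_k = -1, -4, -8, -32/3, -32/3, -128/15, -256/45, …
L₀ := L_f ⊗_s L_g (sym. prod.), ord ≤ 1.
L = (-11 - 24·x) + (2 + 6·x)·Dx  (order 1).
h: a_k = 2, 11, 103/4, 953/24, 8161/192, 76883/1920, 497863/23040, …
ICs: h(0) = 2.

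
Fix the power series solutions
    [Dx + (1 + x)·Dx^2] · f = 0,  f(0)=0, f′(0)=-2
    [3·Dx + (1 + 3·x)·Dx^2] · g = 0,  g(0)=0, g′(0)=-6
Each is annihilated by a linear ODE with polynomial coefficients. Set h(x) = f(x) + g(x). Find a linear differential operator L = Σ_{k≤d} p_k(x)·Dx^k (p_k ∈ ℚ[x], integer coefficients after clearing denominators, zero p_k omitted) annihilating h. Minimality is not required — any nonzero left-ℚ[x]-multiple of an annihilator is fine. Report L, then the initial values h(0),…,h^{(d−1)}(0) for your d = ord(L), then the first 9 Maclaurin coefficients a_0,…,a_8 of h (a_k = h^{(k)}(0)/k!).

L = 6·Dx + (8 + 12·x)·Dx^2 + (1 + 4·x + 3·x^2)·Dx^3  (order 3).
h: a_k = 0, -8, 10, -56/3, 41, -488/5, 730/3, -4376/7, 3281/2, …
ICs: h(0) = 0, h′(0) = -8, h′′(0) = 20.

f: a_k = 0, -2, 1, -2/3, 1/2, -2/5, 1/3, -2/7, 1/4, …
g: a_k = 0, -6, 9, -18, 81/2, -486/5, 243, -4374/7, 6561/4, …
h₀=f+g: left-lcm gives L₀, ord ≤ 4.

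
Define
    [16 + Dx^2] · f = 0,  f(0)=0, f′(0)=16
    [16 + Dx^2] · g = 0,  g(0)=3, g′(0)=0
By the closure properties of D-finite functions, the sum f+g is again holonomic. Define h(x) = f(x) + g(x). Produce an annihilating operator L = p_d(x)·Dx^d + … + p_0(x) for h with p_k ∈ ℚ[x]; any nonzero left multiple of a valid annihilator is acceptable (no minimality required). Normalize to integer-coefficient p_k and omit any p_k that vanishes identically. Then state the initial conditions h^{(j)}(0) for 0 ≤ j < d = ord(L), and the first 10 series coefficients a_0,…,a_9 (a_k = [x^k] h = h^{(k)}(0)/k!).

L = 16 + Dx^2  (order 2).
h: a_k = 3, 16, -24, -128/3, 32, 512/15, -256/15, -4096/315, 512/105, 8192/2835, …
ICs: h(0) = 3, h′(0) = 16.

f: a_k = 0, 16, 0, -128/3, 0, 512/15, 0, -4096/315, 0, 8192/2835, …
g: a_k = 3, 0, -24, 0, 32, 0, -256/15, 0, 512/105, 0, …
Sum ⇒ L₀ = lclm(L_f,L_g) in ℚ(x)⟨Dx⟩.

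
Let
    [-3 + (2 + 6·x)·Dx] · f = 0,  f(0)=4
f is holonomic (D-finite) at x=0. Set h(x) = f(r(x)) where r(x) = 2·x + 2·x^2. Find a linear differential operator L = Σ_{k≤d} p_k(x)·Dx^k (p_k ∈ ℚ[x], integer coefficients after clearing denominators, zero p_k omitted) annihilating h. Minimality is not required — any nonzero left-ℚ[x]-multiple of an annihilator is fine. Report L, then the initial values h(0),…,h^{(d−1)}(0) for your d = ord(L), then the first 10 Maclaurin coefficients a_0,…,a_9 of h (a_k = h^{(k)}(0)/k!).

L = (-3 - 6·x) + (1 + 6·x + 6·x^2)·Dx  (order 1).
h: a_k = 4, 12, -6, 18, -117/2, 405/2, -2943/4, 11097/4, -344493/32, 1367361/32, …
ICs: h(0) = 4.

f: a_k = 4, 6, -9/2, 27/4, -405/32, 1701/64, -15309/256, 72171/512, -2814669/8192, 14073345/16384, …
h₀=f(r): pull back L_f along r ⇒ L₀.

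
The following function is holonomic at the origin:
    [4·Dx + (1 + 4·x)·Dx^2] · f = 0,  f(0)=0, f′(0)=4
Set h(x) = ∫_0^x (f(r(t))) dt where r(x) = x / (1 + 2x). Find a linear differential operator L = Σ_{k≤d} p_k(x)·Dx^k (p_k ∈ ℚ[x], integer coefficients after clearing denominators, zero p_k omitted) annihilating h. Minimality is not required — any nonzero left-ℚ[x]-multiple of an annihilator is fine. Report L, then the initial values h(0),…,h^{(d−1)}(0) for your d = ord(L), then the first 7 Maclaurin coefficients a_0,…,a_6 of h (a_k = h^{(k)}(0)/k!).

L = (8 + 24·x)·Dx^2 + (1 + 8·x + 12·x^2)·Dx^3  (order 3).
h: a_k = 0, 0, 2, -16/3, 52/3, -64, 3872/15, …
ICs: h(0) = 0, h′(0) = 0, h′′(0) = 4.

f: a_k = 0, 4, -8, 64/3, -64, 1024/5, -2048/3, …
h₀=f(r): pull back L_f along r ⇒ L₀.
Integrate: L := L₀·Dx.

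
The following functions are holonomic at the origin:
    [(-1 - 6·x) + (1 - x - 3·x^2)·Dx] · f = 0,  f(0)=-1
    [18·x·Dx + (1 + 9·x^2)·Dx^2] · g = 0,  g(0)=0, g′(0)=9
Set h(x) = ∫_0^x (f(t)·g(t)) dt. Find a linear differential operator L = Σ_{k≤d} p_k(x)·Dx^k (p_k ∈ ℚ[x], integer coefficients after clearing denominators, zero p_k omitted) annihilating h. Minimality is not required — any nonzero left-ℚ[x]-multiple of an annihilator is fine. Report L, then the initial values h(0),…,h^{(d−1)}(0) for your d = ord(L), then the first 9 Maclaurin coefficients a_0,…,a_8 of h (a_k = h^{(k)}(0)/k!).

L = (6 + 18·x + 162·x^2)·Dx + (2 - 6·x + 36·x^2 + 162·x^3)·Dx^2 + (-1 + x - 6·x^2 + 9·x^3 + 27·x^4)·Dx^3  (order 3).
h: a_k = 0, 0, -9/2, -3, -9/4, -36/5, -174/5, -1584/35, -207/280, …
ICs: h(0) = 0, h′(0) = 0, h′′(0) = -9.

f: a_k = -1, -1, -4, -7, -19, -40, -97, -217, -508, …
g: a_k = 0, 9, 0, -27, 0, 729/5, 0, -6561/7, 0, …
f·g: L₀ = L_f ⊗_s L_g, ord ≤ 1·2.
h=∫₀ˣh₀: take L = L₀·Dx.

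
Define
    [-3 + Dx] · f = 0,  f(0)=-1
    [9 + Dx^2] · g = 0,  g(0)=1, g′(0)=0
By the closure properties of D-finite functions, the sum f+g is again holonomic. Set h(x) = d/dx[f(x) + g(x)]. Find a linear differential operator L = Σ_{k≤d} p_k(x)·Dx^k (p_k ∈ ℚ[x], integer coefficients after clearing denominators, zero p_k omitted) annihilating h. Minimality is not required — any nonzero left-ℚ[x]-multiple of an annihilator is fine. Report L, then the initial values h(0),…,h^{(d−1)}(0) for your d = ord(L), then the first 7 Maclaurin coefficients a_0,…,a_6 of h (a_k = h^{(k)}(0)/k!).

f: a_k = -1, -3, -9/2, -9/2, -27/8, -81/40, -81/80, …
g: a_k = 1, 0, -9/2, 0, 27/8, 0, -81/80, …
f+g: L₀ = lclm(L_f,L_g), ord ≤ 1+2.
Derive L from L₀ (diff closure).
L = 27 - 9·Dx + 3·Dx^2 - Dx^3  (order 3).
h: a_k = -3, -18, -27/2, 0, -81/8, -243/20, -243/80, …
ICs: h(0) = -3, h′(0) = -18, h′′(0) = -27.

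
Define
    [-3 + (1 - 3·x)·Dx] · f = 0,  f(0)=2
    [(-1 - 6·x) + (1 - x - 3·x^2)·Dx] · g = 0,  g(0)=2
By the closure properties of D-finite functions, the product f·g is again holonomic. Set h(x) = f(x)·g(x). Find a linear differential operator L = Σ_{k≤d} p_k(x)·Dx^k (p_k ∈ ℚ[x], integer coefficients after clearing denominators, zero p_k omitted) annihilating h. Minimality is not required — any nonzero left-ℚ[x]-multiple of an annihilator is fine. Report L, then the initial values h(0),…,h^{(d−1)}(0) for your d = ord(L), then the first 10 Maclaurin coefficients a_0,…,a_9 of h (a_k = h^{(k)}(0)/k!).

f: a_k = 2, 6, 18, 54, 162, 486, 1458, 4374, 13122, 39366, …
g: a_k = 2, 2, 8, 14, 38, 80, 194, 434, 1016, 2318, …
h₀=f·g: eliminate ⇒ L₀, order ≤ 1·1.
L = (-4 + 27·x^2) + (1 - 4·x + 9·x^3)·Dx  (order 1).
h: a_k = 4, 16, 64, 220, 736, 2368, 7492, 23344, 72064, 220828, …
ICs: h(0) = 4.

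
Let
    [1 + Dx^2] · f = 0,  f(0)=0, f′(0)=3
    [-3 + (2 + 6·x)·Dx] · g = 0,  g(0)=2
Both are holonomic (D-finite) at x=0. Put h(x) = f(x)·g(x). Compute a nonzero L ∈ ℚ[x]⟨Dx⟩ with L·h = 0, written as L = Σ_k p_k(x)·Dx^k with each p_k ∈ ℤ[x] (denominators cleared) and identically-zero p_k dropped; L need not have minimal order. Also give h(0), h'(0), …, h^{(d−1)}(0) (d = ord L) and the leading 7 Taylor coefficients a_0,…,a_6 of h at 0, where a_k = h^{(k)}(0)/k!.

L = (31 + 24·x + 36·x^2) + (-12 - 36·x)·Dx + (4 + 24·x + 36·x^2)·Dx^2  (order 2).
h: a_k = 0, 6, 9, -31/4, 69/8, -5699/320, 24483/640, …
ICs: h(0) = 0, h′(0) = 6.

f: a_k = 0, 3, 0, -1/2, 0, 1/40, 0, …
g: a_k = 2, 3, -9/4, 27/8, -405/64, 1701/128, -15309/512, …
f·g: L₀ = L_f ⊗_s L_g, ord ≤ 2·1.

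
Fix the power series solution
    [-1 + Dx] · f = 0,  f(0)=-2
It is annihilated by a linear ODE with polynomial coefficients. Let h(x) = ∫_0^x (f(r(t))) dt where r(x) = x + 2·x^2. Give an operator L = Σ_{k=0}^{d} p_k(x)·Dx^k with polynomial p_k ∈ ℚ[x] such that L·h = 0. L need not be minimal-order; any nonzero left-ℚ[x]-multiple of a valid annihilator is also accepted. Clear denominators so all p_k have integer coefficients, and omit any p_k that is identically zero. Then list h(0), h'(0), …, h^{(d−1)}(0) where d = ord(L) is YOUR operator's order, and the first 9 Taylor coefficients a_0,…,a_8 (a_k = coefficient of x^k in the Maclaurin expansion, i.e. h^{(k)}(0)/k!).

L = (-1 - 4·x)·Dx + Dx^2  (order 2).
h: a_k = 0, -2, -1, -5/3, -13/12, -73/60, -281/360, -1741/2520, -1697/4032, …
ICs: h(0) = 0, h′(0) = -2.

f: a_k = -2, -2, -1, -1/3, -1/12, -1/60, -1/360, -1/2520, -1/20160, …
L₀ from L_f via x↦r, Dx↦r'^{-1}Dx.
∫: right-multiply L₀ by Dx.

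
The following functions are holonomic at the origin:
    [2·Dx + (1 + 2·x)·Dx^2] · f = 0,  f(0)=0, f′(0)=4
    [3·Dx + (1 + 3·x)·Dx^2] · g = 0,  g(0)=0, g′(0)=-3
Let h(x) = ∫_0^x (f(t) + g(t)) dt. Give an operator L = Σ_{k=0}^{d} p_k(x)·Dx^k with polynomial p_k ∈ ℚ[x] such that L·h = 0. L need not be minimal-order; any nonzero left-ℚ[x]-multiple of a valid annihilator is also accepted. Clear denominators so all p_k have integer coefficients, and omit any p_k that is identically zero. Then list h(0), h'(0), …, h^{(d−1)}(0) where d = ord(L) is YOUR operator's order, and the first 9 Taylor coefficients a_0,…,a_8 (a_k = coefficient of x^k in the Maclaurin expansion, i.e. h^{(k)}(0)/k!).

f: a_k = 0, 4, -4, 16/3, -8, 64/5, -64/3, 256/7, -64, …
g: a_k = 0, -3, 9/2, -9, 81/4, -243/5, 243/2, -2187/7, 6561/8, …
Weyl lclm of L_f,L_g ⇒ L₀ (ord ≤ 4).
∫: right-multiply L₀ by Dx.
L = 12·Dx^2 + (10 + 24·x)·Dx^3 + (1 + 5·x + 6·x^2)·Dx^4  (order 4).
h: a_k = 0, 0, 1/2, 1/6, -11/12, 49/20, -179/30, 601/42, -1931/56, …
ICs: h(0) = 0, h′(0) = 0, h′′(0) = 1, h′′′(0) = 1.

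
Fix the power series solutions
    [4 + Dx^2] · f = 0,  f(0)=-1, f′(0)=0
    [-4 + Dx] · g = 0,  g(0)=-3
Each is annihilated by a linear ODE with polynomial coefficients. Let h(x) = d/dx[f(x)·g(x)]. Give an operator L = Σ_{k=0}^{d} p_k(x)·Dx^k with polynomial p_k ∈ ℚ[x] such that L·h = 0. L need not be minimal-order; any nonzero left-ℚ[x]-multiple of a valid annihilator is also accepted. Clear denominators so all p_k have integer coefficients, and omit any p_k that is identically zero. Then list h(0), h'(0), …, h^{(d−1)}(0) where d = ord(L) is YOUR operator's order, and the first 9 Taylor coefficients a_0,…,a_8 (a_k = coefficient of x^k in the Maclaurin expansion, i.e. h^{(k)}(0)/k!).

f: a_k = -1, 0, 2, 0, -2/3, 0, 4/45, 0, -2/315, …
g: a_k = -3, -12, -24, -32, -32, -128/5, -256/15, -1024/105, -512/105, …
Sym-product of L_f,L_g gives L₀ (≤ ord 2).
h=h₀': d/dx-closure on L₀ ⇒ L.
L = 20 - 8·Dx + Dx^2  (order 2).
h: a_k = 12, 36, 24, -56, -152, -936/5, -2224/15, -8432/105, -2872/105, …
ICs: h(0) = 12, h′(0) = 36.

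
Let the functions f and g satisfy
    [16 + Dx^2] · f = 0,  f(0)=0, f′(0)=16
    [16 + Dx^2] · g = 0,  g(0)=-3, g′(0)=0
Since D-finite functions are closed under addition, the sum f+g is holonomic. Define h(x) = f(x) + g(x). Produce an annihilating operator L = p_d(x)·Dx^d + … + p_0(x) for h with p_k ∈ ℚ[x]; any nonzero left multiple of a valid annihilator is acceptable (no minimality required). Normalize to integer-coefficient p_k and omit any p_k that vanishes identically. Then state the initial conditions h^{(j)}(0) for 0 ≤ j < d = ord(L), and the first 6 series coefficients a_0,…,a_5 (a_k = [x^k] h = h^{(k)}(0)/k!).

f: a_k = 0, 16, 0, -128/3, 0, 512/15, …
g: a_k = -3, 0, 24, 0, -32, 0, …
L₀ := lclm(L_f,L_g); ord L₀ ≤ 2+2.
L = 16 + Dx^2  (order 2).
h: a_k = -3, 16, 24, -128/3, -32, 512/15, …
ICs: h(0) = -3, h′(0) = 16.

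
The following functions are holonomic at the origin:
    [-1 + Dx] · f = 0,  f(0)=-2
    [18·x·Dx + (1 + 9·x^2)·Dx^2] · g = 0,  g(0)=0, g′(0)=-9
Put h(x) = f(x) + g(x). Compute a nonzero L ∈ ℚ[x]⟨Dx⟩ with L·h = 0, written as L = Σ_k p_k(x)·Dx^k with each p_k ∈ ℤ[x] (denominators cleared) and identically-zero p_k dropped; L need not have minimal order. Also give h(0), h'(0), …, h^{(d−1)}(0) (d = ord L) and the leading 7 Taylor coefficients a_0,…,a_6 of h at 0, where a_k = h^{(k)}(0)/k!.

L = (18 - 18·x - 486·x^2 - 162·x^3)·Dx + (-19 + 468·x^2 - 81·x^4)·Dx^2 + (1 + 18·x + 18·x^2 + 162·x^3 + 81·x^4)·Dx^3  (order 3).
h: a_k = -2, -11, -1, 80/3, -1/12, -8749/60, -1/360, …
ICs: h(0) = -2, h′(0) = -11, h′′(0) = -2.

f: a_k = -2, -2, -1, -1/3, -1/12, -1/60, -1/360, …
g: a_k = 0, -9, 0, 27, 0, -729/5, 0, …
f+g: L₀ = lclm(L_f,L_g), ord ≤ 1+2.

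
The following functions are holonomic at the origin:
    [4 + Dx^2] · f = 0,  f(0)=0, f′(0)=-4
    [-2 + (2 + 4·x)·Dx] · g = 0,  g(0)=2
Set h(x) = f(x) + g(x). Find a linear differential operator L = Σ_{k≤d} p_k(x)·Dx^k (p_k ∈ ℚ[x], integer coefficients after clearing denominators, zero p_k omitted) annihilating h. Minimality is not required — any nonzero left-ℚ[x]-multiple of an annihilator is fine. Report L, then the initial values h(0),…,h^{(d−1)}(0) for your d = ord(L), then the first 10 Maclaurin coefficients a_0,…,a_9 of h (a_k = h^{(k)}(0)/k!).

f: a_k = 0, -4, 0, 8/3, 0, -8/15, 0, 16/315, 0, -8/2835, …
g: a_k = 2, 2, -1, 1, -5/4, 7/4, -21/8, 33/8, -429/64, 715/64, …
f+g: L₀ = lclm(L_f,L_g), ord ≤ 2+1.
L = (-28 - 64·x - 64·x^2) + (12 + 88·x + 192·x^2 + 128·x^3)·Dx + (-7 - 16·x - 16·x^2)·Dx^2 + (3 + 22·x + 48·x^2 + 32·x^3)·Dx^3  (order 3).
h: a_k = 2, -2, -1, 11/3, -5/4, 73/60, -21/8, 10523/2520, -429/64, 2026513/181440, …
ICs: h(0) = 2, h′(0) = -2, h′′(0) = -2.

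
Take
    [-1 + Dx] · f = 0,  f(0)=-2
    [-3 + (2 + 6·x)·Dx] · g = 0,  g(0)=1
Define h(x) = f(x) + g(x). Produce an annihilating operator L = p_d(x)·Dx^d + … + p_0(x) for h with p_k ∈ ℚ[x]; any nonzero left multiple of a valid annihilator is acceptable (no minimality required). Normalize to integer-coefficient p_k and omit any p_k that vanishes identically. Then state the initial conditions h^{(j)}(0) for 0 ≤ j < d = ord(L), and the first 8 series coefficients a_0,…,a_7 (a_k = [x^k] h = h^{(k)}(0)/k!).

L = (15 + 18·x) + (-13 - 24·x - 36·x^2)·Dx + (-2 + 6·x + 36·x^2)·Dx^2  (order 2).
h: a_k = -1, -1/2, -17/8, 65/48, -1247/384, 25451/3840, -689033/46080, 22733609/645120, …
ICs: h(0) = -1, h′(0) = -1/2.

f: a_k = -2, -2, -1, -1/3, -1/12, -1/60, -1/360, -1/2520, …
g: a_k = 1, 3/2, -9/8, 27/16, -405/128, 1701/256, -15309/1024, 72171/2048, …
f+g: L₀ = lclm(L_f,L_g), ord ≤ 1+1.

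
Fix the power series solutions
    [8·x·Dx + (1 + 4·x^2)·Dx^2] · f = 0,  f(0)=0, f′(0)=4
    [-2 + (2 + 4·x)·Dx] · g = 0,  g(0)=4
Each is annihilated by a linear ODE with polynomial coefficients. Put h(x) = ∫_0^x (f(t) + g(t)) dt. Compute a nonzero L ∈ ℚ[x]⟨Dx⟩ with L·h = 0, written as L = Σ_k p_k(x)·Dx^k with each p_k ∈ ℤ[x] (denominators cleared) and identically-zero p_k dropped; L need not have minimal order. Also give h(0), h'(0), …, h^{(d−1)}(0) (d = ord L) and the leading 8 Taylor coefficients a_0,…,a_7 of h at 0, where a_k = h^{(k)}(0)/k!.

f: a_k = 0, 4, 0, -16/3, 0, 64/5, 0, -256/7, …
g: a_k = 4, 4, -2, 2, -5/2, 7/2, -21/4, 33/4, …
h₀=f+g: left-lcm gives L₀, ord ≤ 3.
Integrate: L := L₀·Dx.
L = (-8 - 40·x + 96·x^2 + 96·x^3)·Dx^2 + (-11 - 32·x + 40·x^2 + 384·x^3 + 336·x^4)·Dx^3 + (-1 + 6·x + 24·x^2 + 48·x^3 + 112·x^4 + 96·x^5)·Dx^4  (order 4).
h: a_k = 0, 4, 4, -2/3, -5/6, -1/2, 163/60, -3/4, …
ICs: h(0) = 0, h′(0) = 4, h′′(0) = 8, h′′′(0) = -4.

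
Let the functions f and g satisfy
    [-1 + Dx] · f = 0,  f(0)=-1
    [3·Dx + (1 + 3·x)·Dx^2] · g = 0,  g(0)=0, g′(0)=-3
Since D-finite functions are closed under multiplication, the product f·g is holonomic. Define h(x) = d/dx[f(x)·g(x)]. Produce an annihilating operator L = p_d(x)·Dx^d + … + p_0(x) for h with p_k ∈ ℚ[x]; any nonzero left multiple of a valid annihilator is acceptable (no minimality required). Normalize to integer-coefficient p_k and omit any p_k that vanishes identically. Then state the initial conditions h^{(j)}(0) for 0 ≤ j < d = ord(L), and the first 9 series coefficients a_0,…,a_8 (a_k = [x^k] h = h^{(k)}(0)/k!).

L = (13 - 12·x + 9·x^2) + (-11 + 15·x - 18·x^2)·Dx + (-2 - 3·x + 9·x^2)·Dx^2  (order 2).
h: a_k = 3, -3, 18, -52, 1289/8, -3921/8, 44561/30, -134669/30, 12133959/896, …
ICs: h(0) = 3, h′(0) = -3.

f: a_k = -1, -1, -1/2, -1/6, -1/24, -1/120, -1/720, -1/5040, -1/40320, …
g: a_k = 0, -3, 9/2, -9, 81/4, -243/5, 243/2, -2187/7, 6561/8, …
h₀=f·g: eliminate ⇒ L₀, order ≤ 1·2.
Differentiate: ansatz ord ≤ ord L₀ ⇒ L.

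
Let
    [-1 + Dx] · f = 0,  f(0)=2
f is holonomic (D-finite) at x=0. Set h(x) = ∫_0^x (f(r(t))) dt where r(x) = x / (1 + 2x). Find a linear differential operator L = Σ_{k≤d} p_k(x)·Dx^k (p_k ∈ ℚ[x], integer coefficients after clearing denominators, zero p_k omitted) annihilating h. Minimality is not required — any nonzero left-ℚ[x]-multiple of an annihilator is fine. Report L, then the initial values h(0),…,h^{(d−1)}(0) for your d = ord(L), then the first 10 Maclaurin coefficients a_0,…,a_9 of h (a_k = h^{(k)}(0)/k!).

f: a_k = 2, 2, 1, 1/3, 1/12, 1/60, 1/360, 1/2520, 1/20160, 1/181440, …
h₀=f(r): pull back L_f along r ⇒ L₀.
h=∫₀ˣh₀: take L = L₀·Dx.
L = -Dx + (1 + 4·x + 4·x^2)·Dx^2  (order 2).
h: a_k = 0, 2, 1, -1, 13/12, -71/60, 49/40, -2699/2520, 9157/20160, 68731/60480, …
ICs: h(0) = 0, h′(0) = 2.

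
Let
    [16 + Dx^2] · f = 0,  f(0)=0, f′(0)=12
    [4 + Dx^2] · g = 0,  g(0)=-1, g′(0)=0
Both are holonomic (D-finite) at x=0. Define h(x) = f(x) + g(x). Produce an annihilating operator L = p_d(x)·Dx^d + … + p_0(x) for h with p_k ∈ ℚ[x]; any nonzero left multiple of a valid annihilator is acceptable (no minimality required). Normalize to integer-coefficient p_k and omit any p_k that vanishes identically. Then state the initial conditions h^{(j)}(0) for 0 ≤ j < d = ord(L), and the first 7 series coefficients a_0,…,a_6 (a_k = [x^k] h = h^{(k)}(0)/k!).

L = 64 + 20·Dx^2 + Dx^4  (order 4).
h: a_k = -1, 12, 2, -32, -2/3, 128/5, 4/45, …
ICs: h(0) = -1, h′(0) = 12, h′′(0) = 4, h′′′(0) = -192.

f: a_k = 0, 12, 0, -32, 0, 128/5, 0, …
g: a_k = -1, 0, 2, 0, -2/3, 0, 4/45, …
L₀ := lclm(L_f,L_g); ord L₀ ≤ 2+2.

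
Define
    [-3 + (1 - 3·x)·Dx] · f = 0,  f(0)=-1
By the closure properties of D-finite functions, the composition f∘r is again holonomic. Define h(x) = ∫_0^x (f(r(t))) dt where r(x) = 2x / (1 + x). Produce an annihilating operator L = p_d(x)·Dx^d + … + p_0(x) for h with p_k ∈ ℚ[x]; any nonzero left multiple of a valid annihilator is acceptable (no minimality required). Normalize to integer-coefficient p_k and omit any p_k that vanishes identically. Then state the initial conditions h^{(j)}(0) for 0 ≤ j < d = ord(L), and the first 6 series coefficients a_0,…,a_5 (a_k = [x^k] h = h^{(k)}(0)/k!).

L = 6·Dx + (-1 + 4·x + 5·x^2)·Dx^2  (order 2).
h: a_k = 0, -1, -3, -10, -75/2, -150, …
ICs: h(0) = 0, h′(0) = -1.

f: a_k = -1, -3, -9, -27, -81, -243, …
Change of var in L_f (x↦r) gives L₀.
h=∫₀ˣh₀: take L = L₀·Dx.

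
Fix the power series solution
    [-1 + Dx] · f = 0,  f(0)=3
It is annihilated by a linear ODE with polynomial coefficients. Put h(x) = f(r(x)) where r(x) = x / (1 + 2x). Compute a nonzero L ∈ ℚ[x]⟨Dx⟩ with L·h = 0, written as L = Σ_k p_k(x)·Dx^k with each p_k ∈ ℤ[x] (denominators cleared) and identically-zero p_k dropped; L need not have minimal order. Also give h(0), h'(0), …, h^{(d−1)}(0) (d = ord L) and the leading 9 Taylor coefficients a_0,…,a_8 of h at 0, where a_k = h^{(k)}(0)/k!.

L = -1 + (1 + 4·x + 4·x^2)·Dx  (order 1).
h: a_k = 3, 3, -9/2, 13/2, -71/8, 441/40, -2699/240, 9157/1680, 68731/4480, …
ICs: h(0) = 3.

f: a_k = 3, 3, 3/2, 1/2, 1/8, 1/40, 1/240, 1/1680, 1/13440, …
Substitute x→r, Dx→(1/r')Dx; clear ⇒ L₀.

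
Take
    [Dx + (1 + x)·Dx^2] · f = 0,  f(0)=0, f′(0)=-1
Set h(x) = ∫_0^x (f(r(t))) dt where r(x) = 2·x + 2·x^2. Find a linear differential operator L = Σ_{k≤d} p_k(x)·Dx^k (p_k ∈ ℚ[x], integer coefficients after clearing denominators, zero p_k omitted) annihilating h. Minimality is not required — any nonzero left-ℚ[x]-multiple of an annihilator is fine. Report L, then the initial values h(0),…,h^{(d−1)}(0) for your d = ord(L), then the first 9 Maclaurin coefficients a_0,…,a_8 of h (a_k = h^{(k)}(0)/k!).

f: a_k = 0, -1, 1/2, -1/3, 1/4, -1/5, 1/6, -1/7, 1/8, …
f∘r: x↦r, Dx↦Dx/r' in L_f ⇒ L₀.
∫: right-multiply L₀ by Dx.
L = (4·x + 4·x^2)·Dx^2 + (1 + 4·x + 6·x^2 + 4·x^3)·Dx^3  (order 3).
h: a_k = 0, 0, -1, 0, 1/3, -2/5, 4/15, 0, -2/7, …
ICs: h(0) = 0, h′(0) = 0, h′′(0) = -2.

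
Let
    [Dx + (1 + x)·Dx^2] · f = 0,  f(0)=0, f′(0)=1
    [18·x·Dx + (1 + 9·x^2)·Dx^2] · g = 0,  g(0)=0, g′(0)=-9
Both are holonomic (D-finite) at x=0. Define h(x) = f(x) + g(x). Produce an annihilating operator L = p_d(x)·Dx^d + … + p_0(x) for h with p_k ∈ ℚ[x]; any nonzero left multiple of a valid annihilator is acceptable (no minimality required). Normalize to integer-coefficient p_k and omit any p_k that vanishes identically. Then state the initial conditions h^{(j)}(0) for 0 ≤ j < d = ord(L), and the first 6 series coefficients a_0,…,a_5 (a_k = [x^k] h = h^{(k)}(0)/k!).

f: a_k = 0, 1, -1/2, 1/3, -1/4, 1/5, …
g: a_k = 0, -9, 0, 27, 0, -729/5, …
Weyl lclm of L_f,L_g ⇒ L₀ (ord ≤ 4).
L = (-18 - 54·x + 486·x^2 + 162·x^3)·Dx + (-20 - 36·x + 432·x^2 + 972·x^3 + 324·x^4)·Dx^2 + (-1 + 17·x + 18·x^2 + 162·x^3 + 243·x^4 + 81·x^5)·Dx^3  (order 3).
h: a_k = 0, -8, -1/2, 82/3, -1/4, -728/5, …
ICs: h(0) = 0, h′(0) = -8, h′′(0) = -1.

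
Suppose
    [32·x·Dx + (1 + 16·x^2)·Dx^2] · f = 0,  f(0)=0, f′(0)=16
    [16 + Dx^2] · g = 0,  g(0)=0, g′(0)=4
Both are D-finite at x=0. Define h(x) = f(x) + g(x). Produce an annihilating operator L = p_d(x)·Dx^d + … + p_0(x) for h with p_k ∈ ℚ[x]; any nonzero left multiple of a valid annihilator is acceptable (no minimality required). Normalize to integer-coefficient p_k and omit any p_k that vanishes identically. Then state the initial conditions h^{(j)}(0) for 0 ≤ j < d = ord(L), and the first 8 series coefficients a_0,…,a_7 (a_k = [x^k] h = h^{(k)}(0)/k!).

L = (-5632·x + 114688·x^3 + 131072·x^5)·Dx + (-16 + 1792·x^2 + 36864·x^4 + 65536·x^6)·Dx^2 + (-352·x + 7168·x^3 + 8192·x^5)·Dx^3 + (-1 + 112·x^2 + 2304·x^4 + 4096·x^6)·Dx^4  (order 4).
h: a_k = 0, 20, 0, -96, 0, 12416/15, 0, -2950144/315, …
ICs: h(0) = 0, h′(0) = 20, h′′(0) = 0, h′′′(0) = -576.

f: a_k = 0, 16, 0, -256/3, 0, 4096/5, 0, -65536/7, …
g: a_k = 0, 4, 0, -32/3, 0, 128/15, 0, -1024/315, …
Sum ⇒ L₀ = lclm(L_f,L_g) in ℚ(x)⟨Dx⟩.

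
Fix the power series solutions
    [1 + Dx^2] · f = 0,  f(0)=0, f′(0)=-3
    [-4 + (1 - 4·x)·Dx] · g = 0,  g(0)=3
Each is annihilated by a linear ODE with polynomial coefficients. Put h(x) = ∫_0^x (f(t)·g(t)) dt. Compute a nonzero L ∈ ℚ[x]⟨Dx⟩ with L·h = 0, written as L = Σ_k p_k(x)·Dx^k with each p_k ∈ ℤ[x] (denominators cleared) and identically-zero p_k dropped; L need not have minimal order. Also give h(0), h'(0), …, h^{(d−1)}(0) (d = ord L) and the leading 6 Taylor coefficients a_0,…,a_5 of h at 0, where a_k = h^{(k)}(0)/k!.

f: a_k = 0, -3, 0, 1/2, 0, -1/40, …
g: a_k = 3, 12, 48, 192, 768, 3072, …
L₀ := L_f ⊗_s L_g (sym. prod.), ord ≤ 2.
Integrate: L := L₀·Dx.
L = (-1 + 4·x)·Dx + 8·Dx^2 + (-1 + 4·x)·Dx^3  (order 3).
h: a_k = 0, 0, -9/2, -12, -285/8, -114, …
ICs: h(0) = 0, h′(0) = 0, h′′(0) = -9.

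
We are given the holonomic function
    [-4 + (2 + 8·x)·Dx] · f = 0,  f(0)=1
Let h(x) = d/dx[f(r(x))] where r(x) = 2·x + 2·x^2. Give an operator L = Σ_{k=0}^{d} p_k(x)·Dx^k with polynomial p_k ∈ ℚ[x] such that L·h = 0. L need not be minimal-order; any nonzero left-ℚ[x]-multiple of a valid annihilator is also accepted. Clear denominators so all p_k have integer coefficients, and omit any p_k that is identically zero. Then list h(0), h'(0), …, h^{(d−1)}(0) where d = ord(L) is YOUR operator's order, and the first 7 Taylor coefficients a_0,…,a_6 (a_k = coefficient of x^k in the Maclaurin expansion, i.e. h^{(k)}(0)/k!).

L = -2 + (-1 - 10·x - 24·x^2 - 16·x^3)·Dx  (order 1).
h: a_k = 4, -8, 48, -288, 1760, -10944, 68992, …
ICs: h(0) = 4.

f: a_k = 1, 2, -2, 4, -10, 28, -84, …
h₀=f(r): pull back L_f along r ⇒ L₀.
Differentiate: ansatz ord ≤ ord L₀ ⇒ L.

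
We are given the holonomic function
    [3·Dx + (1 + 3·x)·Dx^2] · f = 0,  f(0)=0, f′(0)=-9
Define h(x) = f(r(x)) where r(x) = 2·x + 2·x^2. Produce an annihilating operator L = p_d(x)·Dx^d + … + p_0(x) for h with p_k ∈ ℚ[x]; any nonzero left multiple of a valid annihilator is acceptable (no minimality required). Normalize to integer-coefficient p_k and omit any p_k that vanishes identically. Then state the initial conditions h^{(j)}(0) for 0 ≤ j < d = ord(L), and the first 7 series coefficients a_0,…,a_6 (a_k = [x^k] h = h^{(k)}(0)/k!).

f: a_k = 0, -9, 27/2, -27, 243/4, -729/5, 729/2, …
h₀=f(r): pull back L_f along r ⇒ L₀.
L = (4 + 12·x + 12·x^2)·Dx + (1 + 8·x + 18·x^2 + 12·x^3)·Dx^2  (order 2).
h: a_k = 0, -18, 36, -108, 378, -7128/5, 5616, …
ICs: h(0) = 0, h′(0) = -18.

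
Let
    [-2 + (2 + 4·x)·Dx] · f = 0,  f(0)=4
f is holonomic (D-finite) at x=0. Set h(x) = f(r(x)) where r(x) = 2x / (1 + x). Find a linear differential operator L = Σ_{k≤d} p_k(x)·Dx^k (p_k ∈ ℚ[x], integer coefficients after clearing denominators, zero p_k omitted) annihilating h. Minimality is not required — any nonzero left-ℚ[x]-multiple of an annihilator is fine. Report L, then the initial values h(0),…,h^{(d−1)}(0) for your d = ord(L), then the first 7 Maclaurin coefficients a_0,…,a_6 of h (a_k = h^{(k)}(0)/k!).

f: a_k = 4, 4, -2, 2, -5/2, 7/2, -21/4, …
Change of var in L_f (x↦r) gives L₀.
L = -2 + (1 + 6·x + 5·x^2)·Dx  (order 1).
h: a_k = 4, 8, -16, 40, -120, 408, -1504, …
ICs: h(0) = 4.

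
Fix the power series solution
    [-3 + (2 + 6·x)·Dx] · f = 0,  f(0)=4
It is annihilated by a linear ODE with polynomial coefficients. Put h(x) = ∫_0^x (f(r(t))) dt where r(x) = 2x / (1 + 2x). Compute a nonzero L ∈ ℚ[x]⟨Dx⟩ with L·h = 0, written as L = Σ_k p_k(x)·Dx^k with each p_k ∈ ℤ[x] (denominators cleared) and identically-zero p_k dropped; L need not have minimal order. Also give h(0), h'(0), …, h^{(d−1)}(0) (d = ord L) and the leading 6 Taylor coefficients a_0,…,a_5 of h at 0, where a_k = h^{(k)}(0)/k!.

L = -3·Dx + (1 + 10·x + 16·x^2)·Dx^2  (order 2).
h: a_k = 0, 4, 6, -14, 87/2, -1677/10, …
ICs: h(0) = 0, h′(0) = 4.

f: a_k = 4, 6, -9/2, 27/4, -405/32, 1701/64, …
Change of var in L_f (x↦r) gives L₀.
h=∫h₀ ⇒ L = L₀·Dx.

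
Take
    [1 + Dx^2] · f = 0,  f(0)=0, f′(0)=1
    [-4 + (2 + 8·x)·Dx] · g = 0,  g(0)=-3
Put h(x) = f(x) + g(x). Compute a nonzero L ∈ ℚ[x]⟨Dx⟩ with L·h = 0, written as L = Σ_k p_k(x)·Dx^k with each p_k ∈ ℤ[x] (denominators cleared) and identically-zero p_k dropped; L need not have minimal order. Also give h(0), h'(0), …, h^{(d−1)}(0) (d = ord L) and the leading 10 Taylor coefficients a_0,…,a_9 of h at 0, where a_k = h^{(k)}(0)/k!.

L = (-26 - 16·x - 32·x^2) + (-3 - 4·x + 48·x^2 + 64·x^3)·Dx + (-26 - 16·x - 32·x^2)·Dx^2 + (-3 - 4·x + 48·x^2 + 64·x^3)·Dx^3  (order 3).
h: a_k = -3, -5, 6, -73/6, 30, -10079/120, 252, -3991681/5040, 2574, -3113510399/362880, …
ICs: h(0) = -3, h′(0) = -5, h′′(0) = 12.

f: a_k = 0, 1, 0, -1/6, 0, 1/120, 0, -1/5040, 0, 1/362880, …
g: a_k = -3, -6, 6, -12, 30, -84, 252, -792, 2574, -8580, …
h₀=f+g: left-lcm gives L₀, ord ≤ 3.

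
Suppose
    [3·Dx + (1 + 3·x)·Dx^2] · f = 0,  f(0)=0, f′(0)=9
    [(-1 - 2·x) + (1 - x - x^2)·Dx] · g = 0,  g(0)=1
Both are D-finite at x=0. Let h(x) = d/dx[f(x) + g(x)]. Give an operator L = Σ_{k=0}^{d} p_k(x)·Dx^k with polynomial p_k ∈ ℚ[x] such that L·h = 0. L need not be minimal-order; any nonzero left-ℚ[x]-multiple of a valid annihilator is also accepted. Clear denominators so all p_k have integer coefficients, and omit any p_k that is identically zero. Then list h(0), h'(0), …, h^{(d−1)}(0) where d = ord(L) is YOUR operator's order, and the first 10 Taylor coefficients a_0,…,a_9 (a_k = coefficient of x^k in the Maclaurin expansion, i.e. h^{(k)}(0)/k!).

L = (-126 - 342·x - 468·x^2 - 180·x^3 - 108·x^4) + (-156·x - 576·x^2 - 672·x^3 - 378·x^4 - 180·x^5)·Dx + (7 + 35·x + 29·x^2 - 63·x^3 - 99·x^4 - 93·x^5 - 36·x^6)·Dx^2  (order 2).
h: a_k = 10, -23, 90, -223, 769, -2109, 6708, -19411, 59544, -176257, …
ICs: h(0) = 10, h′(0) = -23.

f: a_k = 0, 9, -27/2, 27, -243/4, 729/5, -729/2, 6561/7, -19683/8, 6561, …
g: a_k = 1, 1, 2, 3, 5, 8, 13, 21, 34, 55, …
Sum ⇒ L₀ = lclm(L_f,L_g) in ℚ(x)⟨Dx⟩.
h₀' ⇒ L via d/dx closure of L₀.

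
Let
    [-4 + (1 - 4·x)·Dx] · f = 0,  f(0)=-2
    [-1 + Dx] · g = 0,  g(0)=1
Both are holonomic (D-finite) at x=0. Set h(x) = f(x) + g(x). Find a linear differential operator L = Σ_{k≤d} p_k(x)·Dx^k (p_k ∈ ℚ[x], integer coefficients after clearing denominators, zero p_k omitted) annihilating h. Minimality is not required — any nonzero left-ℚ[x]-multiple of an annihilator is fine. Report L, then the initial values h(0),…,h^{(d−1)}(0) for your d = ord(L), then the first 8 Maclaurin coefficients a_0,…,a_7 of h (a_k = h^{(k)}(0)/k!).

L = (-28 - 16·x) + (31 + 8·x - 16·x^2)·Dx + (-3 + 8·x + 16·x^2)·Dx^2  (order 2).
h: a_k = -1, -7, -63/2, -767/6, -12287/24, -245759/120, -5898239/720, -165150719/5040, …
ICs: h(0) = -1, h′(0) = -7.

f: a_k = -2, -8, -32, -128, -512, -2048, -8192, -32768, …
g: a_k = 1, 1, 1/2, 1/6, 1/24, 1/120, 1/720, 1/5040, …
L₀ := lclm(L_f,L_g); ord L₀ ≤ 1+1.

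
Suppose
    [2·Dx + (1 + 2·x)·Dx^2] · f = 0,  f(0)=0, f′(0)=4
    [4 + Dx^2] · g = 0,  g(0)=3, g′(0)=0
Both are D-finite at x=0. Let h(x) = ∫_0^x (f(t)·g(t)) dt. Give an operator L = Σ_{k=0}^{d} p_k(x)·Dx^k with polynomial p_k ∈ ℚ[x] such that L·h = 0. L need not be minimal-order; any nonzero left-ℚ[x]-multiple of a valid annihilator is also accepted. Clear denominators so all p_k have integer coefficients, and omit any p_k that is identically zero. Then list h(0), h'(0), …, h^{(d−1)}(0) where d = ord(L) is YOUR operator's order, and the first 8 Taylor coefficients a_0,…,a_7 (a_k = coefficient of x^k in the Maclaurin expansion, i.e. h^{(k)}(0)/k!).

L = (-48 + 192·x + 1216·x^2 + 2048·x^3 + 1024·x^4)·Dx + (32 + 320·x + 768·x^2 + 512·x^3)·Dx^2 + (160·x + 672·x^2 + 1024·x^3 + 512·x^4)·Dx^3 + (8 + 80·x + 192·x^2 + 128·x^3)·Dx^4 + (3 + 28·x + 92·x^2 + 128·x^3 + 64·x^4)·Dx^5  (order 5).
h: a_k = 0, 0, 6, -4, -2, 0, 12/5, -24/7, …
ICs: h(0) = 0, h′(0) = 0, h′′(0) = 12, h′′′(0) = -24, h′′′′(0) = -48.

f: a_k = 0, 4, -4, 16/3, -8, 64/5, -64/3, 256/7, …
g: a_k = 3, 0, -6, 0, 2, 0, -4/15, 0, …
f·g: L₀ = L_f ⊗_s L_g, ord ≤ 2·2.
h=∫h₀ ⇒ L = L₀·Dx.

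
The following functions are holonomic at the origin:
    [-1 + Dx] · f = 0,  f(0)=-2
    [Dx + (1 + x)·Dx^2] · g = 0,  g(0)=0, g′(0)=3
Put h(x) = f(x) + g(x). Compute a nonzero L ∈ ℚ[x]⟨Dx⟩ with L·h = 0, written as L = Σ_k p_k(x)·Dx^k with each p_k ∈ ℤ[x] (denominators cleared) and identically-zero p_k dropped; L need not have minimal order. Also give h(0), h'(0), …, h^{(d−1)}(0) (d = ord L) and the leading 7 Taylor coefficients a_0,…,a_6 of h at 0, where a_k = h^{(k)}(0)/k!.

L = (-3 - x)·Dx + (1 - 2·x - x^2)·Dx^2 + (2 + 3·x + x^2)·Dx^3  (order 3).
h: a_k = -2, 1, -5/2, 2/3, -5/6, 7/12, -181/360, …
ICs: h(0) = -2, h′(0) = 1, h′′(0) = -5.

f: a_k = -2, -2, -1, -1/3, -1/12, -1/60, -1/360, …
g: a_k = 0, 3, -3/2, 1, -3/4, 3/5, -1/2, …
h₀=f+g: left-lcm gives L₀, ord ≤ 3.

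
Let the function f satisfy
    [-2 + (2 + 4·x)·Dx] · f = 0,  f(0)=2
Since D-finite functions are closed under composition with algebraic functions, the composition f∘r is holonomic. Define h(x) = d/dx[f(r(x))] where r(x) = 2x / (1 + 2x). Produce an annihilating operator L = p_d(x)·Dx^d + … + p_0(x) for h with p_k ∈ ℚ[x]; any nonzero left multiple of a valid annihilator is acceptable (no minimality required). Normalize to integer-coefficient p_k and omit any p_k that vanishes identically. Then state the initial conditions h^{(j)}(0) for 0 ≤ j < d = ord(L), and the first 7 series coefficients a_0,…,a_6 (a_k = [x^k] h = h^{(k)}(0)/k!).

f: a_k = 2, 2, -1, 1, -5/4, 7/4, -21/8, …
f∘r: x↦r, Dx↦Dx/r' in L_f ⇒ L₀.
Derive L from L₀ (diff closure).
L = (-6 - 24·x) + (-1 - 8·x - 12·x^2)·Dx  (order 1).
h: a_k = 4, -24, 120, -592, 3000, -15696, 84336, …
ICs: h(0) = 4.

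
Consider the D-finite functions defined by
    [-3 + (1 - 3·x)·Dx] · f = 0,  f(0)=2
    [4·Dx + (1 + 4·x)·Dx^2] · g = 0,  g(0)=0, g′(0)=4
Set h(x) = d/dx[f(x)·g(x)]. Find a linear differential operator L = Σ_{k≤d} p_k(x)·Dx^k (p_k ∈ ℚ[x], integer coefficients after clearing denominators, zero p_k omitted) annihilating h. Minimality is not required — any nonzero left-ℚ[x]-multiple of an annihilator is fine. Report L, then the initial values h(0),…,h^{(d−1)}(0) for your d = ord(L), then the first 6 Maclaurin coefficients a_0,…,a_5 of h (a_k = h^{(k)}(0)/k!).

L = 48 + (1 + 60·x)·Dx + (-1 - x + 12·x^2)·Dx^2  (order 2).
h: a_k = 8, 16, 200, 288, 3128, 15344/5, …
ICs: h(0) = 8, h′(0) = 16.

f: a_k = 2, 6, 18, 54, 162, 486, …
g: a_k = 0, 4, -8, 64/3, -64, 1024/5, …
L₀ := L_f ⊗_s L_g (sym. prod.), ord ≤ 2.
h=h₀': d/dx-closure on L₀ ⇒ L.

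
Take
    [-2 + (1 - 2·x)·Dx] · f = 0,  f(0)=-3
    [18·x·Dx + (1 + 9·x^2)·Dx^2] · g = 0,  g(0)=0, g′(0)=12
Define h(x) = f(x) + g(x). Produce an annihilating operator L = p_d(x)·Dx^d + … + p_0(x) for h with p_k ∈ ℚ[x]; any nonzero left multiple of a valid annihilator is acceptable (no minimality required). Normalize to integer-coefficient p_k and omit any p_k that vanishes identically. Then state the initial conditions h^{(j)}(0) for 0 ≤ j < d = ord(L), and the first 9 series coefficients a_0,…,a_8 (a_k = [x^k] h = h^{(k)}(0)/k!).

L = (-36 + 288·x + 972·x^2)·Dx + (21 - 36·x + 9·x^2 + 972·x^3)·Dx^2 + (-2 - 5·x - 45·x^3 + 162·x^4)·Dx^3  (order 3).
h: a_k = -3, 6, -12, -60, -48, 492/5, -192, -11436/7, -768, …
ICs: h(0) = -3, h′(0) = 6, h′′(0) = -24.

f: a_k = -3, -6, -12, -24, -48, -96, -192, -384, -768, …
g: a_k = 0, 12, 0, -36, 0, 972/5, 0, -8748/7, 0, …
Weyl lclm of L_f,L_g ⇒ L₀ (ord ≤ 3).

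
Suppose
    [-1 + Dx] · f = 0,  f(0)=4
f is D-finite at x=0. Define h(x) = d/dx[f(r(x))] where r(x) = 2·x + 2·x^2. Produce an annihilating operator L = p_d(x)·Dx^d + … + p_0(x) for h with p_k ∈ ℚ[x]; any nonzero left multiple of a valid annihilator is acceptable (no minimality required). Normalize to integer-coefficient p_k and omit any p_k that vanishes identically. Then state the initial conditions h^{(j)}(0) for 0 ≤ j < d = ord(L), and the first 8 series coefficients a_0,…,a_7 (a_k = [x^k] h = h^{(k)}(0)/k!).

f: a_k = 4, 4, 2, 2/3, 1/6, 1/30, 1/180, 1/1260, …
Change of var in L_f (x↦r) gives L₀.
Differentiate: ansatz ord ≤ ord L₀ ⇒ L.
L = (4 + 8·x + 8·x^2) + (-1 - 2·x)·Dx  (order 1).
h: a_k = 8, 32, 64, 320/3, 416/3, 2432/15, 7424/45, 48896/315, …
ICs: h(0) = 8.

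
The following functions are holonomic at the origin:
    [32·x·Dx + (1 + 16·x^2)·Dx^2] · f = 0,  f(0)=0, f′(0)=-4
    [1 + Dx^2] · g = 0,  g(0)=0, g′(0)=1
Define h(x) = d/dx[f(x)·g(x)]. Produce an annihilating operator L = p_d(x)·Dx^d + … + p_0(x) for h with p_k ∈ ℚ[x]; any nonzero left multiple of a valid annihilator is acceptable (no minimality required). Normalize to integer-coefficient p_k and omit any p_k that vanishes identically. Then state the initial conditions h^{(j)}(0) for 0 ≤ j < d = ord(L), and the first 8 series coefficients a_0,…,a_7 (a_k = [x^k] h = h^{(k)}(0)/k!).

f: a_k = 0, -4, 0, 64/3, 0, -1024/5, 0, 16384/7, …
g: a_k = 0, 1, 0, -1/6, 0, 1/120, 0, -1/5040, …
Product ⇒ symmetric product L₀, ord ≤ 4.
h=h₀': d/dx-closure on L₀ ⇒ L.
L = (209105 + 6893664·x^2 + 261353216·x^4 + 52248576·x^6 - 2162688·x^8 - 60817408·x^10 + 16777216·x^12) + (108608·x + 9933824·x^3 + 133857280·x^5 + 44564480·x^7 + 20971520·x^9 + 67108864·x^11)·Dx + (210210 + 6980800·x^2 + 263314944·x^4 + 66224128·x^6 + 4063232·x^8 - 54525952·x^10 + 33554432·x^12)·Dx^2 + (108608·x + 9933824·x^3 + 133857280·x^5 + 44564480·x^7 + 20971520·x^9 + 67108864·x^11)·Dx^3 + (1105 + 87136·x^2 + 1961728·x^4 + 13975552·x^6 + 6225920·x^8 + 6291456·x^10 + 16777216·x^12)·Dx^4  (order 4).
h: a_k = 0, -8, 0, 88, 0, -3751/3, 0, 284986/15, …
ICs: h(0) = 0, h′(0) = -8, h′′(0) = 0, h′′′(0) = 528.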